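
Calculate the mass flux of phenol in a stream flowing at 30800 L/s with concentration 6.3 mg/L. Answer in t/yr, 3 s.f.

30800 L/s = 30.8 m³/s.
Mass flux = Q·C = 30.8 m³/s × 6.3 g/m³ = 194 g/s.
= 194 g/s × 31.56 = 6123 t/yr.

6120 t/yr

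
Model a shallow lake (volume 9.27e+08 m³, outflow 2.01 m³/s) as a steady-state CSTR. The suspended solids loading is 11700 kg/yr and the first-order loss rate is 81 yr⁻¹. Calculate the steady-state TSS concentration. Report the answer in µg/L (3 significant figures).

0.156 µg/L

Outflow Q = 2.01 m³/s × 3.156e+07 s/yr = 6.343e+07 m³/yr.
Steady-state CSTR mass balance: W = Q·C + k·V·C, so C = W/(Q + kV).
Q + kV = 6.343e+07 + 81·9.27e+08 = 7.515e+10 m³/yr.
C = 11700/7.515e+10 = 1.557e-07 kg/m³ = 0.0001557 mg/L = 0.1557 µg/L.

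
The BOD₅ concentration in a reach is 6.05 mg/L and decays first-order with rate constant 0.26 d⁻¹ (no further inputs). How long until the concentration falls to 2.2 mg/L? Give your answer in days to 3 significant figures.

t = ln(C₀/C)/k = ln(6.05/2.2)/0.26 = 1.012/0.26 = 3.891 d.

3.89 d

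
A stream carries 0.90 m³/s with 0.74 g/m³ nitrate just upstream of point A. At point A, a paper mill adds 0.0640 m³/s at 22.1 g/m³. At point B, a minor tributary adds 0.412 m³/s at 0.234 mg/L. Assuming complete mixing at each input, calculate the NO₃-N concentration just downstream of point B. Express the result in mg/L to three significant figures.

After input A: C = (0.9·0.74 + 0.064·22.1) / 0.964 = 2.158 mg/L.
After input B: C = (0.964·2.158 + 0.412·0.234) / 1.376 = 1.582 mg/L.

1.58 mg/L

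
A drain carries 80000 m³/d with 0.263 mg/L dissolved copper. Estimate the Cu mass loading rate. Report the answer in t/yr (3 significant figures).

7.68 t/yr

80000 m³/d = 0.9259 m³/s.
Mass flux = Q·C = 0.9259 m³/s × 0.263 g/m³ = 0.2435 g/s.
= 0.2435 g/s × 31.56 = 7.685 t/yr.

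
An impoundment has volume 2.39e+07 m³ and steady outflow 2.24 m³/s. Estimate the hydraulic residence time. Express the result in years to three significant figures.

0.338 yr

Q = 2.24 m³/s × 3.156e+07 s/yr = 7.069e+07 m³/yr.
Hydraulic residence time τ = V/Q = 2.39e+07/7.069e+07 = 0.3381 yr.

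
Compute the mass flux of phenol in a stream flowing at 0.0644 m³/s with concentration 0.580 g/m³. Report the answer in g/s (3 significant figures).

Mass flux = Q·C = 0.0644 m³/s × 0.58 g/m³ = 0.03735 g/s.

0.0374 g/s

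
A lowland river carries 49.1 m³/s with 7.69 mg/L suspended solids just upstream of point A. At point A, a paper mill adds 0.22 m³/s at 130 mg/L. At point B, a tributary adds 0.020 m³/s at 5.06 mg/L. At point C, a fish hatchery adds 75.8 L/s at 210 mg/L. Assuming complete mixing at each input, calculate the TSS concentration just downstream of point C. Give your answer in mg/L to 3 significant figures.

After input A: C = (49.1·7.69 + 0.22·130) / 49.32 = 8.236 mg/L.
After input B: C = (49.32·8.236 + 0.02·5.06) / 49.34 = 8.234 mg/L.
75.8 L/s = 0.0758 m³/s.
After input C: C = (49.34·8.234 + 0.0758·210) / 49.42 = 8.544 mg/L.

8.54 mg/L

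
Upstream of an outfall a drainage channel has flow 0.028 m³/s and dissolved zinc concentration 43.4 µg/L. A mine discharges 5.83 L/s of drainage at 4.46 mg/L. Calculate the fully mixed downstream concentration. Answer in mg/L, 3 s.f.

0.805 mg/L

5.83 L/s = 0.00583 m³/s.
43.4 µg/L = 0.0434 mg/L.
Flow-weighted mixing gives C = (0.00583·4.46 + 0.028·0.0434) / (0.00583 + 0.028) = 0.02722/0.03383 = 0.8045 mg/L.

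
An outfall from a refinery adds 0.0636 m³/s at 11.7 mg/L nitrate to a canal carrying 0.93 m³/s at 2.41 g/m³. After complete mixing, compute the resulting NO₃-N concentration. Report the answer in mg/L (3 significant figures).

3.00 mg/L

Flow-weighted mixing gives C = (0.0636·11.7 + 0.93·2.41) / (0.0636 + 0.93) = 2.985/0.9936 = 3.005 mg/L.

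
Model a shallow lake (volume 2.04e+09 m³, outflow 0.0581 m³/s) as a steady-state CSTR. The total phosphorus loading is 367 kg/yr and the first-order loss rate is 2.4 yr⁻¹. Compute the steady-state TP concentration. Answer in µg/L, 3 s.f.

Outflow Q = 0.0581 m³/s × 3.156e+07 s/yr = 1.833e+06 m³/yr.
Steady-state CSTR mass balance: W = Q·C + k·V·C, so C = W/(Q + kV).
Q + kV = 1.833e+06 + 2.4·2.04e+09 = 4.898e+09 m³/yr.
C = 367/4.898e+09 = 7.493e-08 kg/m³ = 7.493e-05 mg/L = 0.07493 µg/L.

0.0749 µg/L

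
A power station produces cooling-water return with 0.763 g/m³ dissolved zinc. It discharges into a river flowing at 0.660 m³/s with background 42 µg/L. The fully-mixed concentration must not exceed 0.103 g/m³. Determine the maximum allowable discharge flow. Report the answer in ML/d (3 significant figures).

42 µg/L = 0.042 mg/L.
Mass balance at complete mixing: C_std·(Q_w + Q_r) = Q_w·C_e + Q_r·C_b.
Rearranging, Q_w = Q_r·(C_std − C_b)/(C_e − C_std) = 0.660·(0.103 − 0.042) / (0.763 − 0.103) = 0.061 m³/s.
= 5.27 ML/d.

5.27 ML/d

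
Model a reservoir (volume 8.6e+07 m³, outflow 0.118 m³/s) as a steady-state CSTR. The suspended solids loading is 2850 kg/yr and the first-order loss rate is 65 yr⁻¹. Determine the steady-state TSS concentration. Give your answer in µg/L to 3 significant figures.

Outflow Q = 0.118 m³/s × 3.156e+07 s/yr = 3.724e+06 m³/yr.
Steady-state CSTR mass balance: W = Q·C + k·V·C, so C = W/(Q + kV).
Q + kV = 3.724e+06 + 65·8.6e+07 = 5.594e+09 m³/yr.
C = 2850/5.594e+09 = 5.095e-07 kg/m³ = 0.0005095 mg/L = 0.5095 µg/L.

0.509 µg/L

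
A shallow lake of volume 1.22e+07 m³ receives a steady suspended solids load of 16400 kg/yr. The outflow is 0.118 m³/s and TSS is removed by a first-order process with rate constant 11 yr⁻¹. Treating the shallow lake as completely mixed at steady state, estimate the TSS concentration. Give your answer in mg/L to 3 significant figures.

0.119 mg/L

Outflow Q = 0.118 m³/s × 3.156e+07 s/yr = 3.724e+06 m³/yr.
Steady-state CSTR mass balance: W = Q·C + k·V·C, so C = W/(Q + kV).
Q + kV = 3.724e+06 + 11·1.22e+07 = 1.379e+08 m³/yr.
C = 16400/1.379e+08 = 0.0001189 kg/m³ = 0.1189 mg/L.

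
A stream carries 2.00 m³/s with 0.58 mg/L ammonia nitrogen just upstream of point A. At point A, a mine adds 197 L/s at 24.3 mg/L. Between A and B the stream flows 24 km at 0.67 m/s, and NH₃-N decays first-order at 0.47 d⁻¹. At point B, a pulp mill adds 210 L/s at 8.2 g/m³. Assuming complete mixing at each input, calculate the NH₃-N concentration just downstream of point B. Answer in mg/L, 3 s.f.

2.75 mg/L

197 L/s = 0.197 m³/s.
After input A: C = (2·0.58 + 0.197·24.3) / 2.197 = 2.707 mg/L.
Over the 24 km reach to input B (t = 3.582e+04 s = 0.4146 d), decay gives C = 2.707·exp(−0.47·0.4146) = 2.228 mg/L.
210 L/s = 0.21 m³/s.
After input B: C = (2.197·2.228 + 0.21·8.2) / 2.407 = 2.749 mg/L.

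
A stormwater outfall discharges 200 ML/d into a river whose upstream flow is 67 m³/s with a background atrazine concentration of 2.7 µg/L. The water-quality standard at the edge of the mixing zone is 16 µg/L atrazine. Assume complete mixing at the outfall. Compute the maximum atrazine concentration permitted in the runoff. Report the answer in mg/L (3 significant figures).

0.401 mg/L

200 ML/d = 2.315 m³/s.
2.7 µg/L = 0.0027 mg/L.
16 µg/L = 0.016 mg/L.
Mass balance: 0.016·69.31 = 2.315·Cₑ + 67·0.0027.
Cₑ = (1.109 − 0.1809) / 2.315 = 0.401 mg/L.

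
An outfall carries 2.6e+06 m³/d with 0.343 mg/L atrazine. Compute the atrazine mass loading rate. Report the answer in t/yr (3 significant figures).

326 t/yr

2.6e+06 m³/d = 30.09 m³/s.
Mass flux = Q·C = 30.09 m³/s × 0.343 g/m³ = 10.32 g/s.
= 10.32 g/s × 31.56 = 325.7 t/yr.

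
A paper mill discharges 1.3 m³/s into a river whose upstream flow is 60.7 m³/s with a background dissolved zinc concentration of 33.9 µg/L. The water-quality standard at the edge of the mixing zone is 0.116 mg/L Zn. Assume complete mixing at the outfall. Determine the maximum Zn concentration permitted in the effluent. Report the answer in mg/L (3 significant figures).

3.95 mg/L

33.9 µg/L = 0.0339 mg/L.
Mass balance: 0.116·62 = 1.3·Cₑ + 60.7·0.0339.
Cₑ = (7.192 − 2.058) / 1.3 = 3.949 mg/L.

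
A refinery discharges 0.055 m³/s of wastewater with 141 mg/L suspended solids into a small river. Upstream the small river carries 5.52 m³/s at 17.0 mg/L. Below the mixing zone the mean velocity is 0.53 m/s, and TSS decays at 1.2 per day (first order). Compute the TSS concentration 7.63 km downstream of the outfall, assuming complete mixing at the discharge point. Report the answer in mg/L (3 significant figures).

After complete mixing, C₀ = (0.055·141 + 5.52·17) / 5.575 = 18.22 mg/L.
Travel time t = 7630 m / 0.53 m/s = 1.44e+04 s = 0.1666 d.
C = 18.22·exp(−1.2·0.1666) = 18.22·0.8188 = 14.92 mg/L.

14.9 mg/L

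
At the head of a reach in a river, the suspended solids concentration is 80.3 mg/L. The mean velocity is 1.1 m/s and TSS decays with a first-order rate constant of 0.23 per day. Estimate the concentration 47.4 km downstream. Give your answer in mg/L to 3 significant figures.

71.6 mg/L

Travel time t = 47.4 km / 1.1 m/s = 4.74e+04/1.1 = 4.309e+04 s = 0.4987 d.
First-order decay: C = 80.3·exp(−0.23·0.4987) = 80.3·0.8916 = 71.6 mg/L.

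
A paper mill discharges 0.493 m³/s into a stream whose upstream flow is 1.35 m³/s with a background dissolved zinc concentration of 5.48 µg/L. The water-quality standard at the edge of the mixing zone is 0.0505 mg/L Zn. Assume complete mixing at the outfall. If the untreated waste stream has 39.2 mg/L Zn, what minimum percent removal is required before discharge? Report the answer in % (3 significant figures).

99.6 %

5.48 µg/L = 0.00548 mg/L.
Mass balance: 0.0505·1.843 = 0.493·Cₑ + 1.35·0.00548.
Cₑ = (0.09307 − 0.007398) / 0.493 = 0.1738 mg/L.
Required removal = 1 − 0.1738/39.2 = 99.56 %.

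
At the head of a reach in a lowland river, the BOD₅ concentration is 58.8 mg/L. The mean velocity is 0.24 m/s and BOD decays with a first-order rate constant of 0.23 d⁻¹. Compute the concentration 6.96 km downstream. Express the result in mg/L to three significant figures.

Travel time t = 6.96 km / 0.24 m/s = 6960/0.24 = 2.9e+04 s = 0.3356 d.
First-order decay: C = 58.8·exp(−0.23·0.3356) = 58.8·0.9257 = 54.43 mg/L.

54.4 mg/L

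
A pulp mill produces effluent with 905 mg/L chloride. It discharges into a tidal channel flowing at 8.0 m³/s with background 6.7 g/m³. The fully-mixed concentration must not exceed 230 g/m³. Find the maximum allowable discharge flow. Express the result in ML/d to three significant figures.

229 ML/d

Mass balance at complete mixing: C_std·(Q_w + Q_r) = Q_w·C_e + Q_r·C_b.
Rearranging, Q_w = Q_r·(C_std − C_b)/(C_e − C_std) = 8.0·(230 − 6.7) / (905 − 230) = 2.647 m³/s.
= 228.7 ML/d.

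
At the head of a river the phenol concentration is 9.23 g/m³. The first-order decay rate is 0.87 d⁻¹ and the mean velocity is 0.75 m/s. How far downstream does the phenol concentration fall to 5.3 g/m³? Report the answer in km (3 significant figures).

From C = C₀·e^(−kt), t = ln(C₀/C)/k = ln(9.23/5.3)/0.87 = 0.5548/0.87 = 0.6376 d.
Distance = v·t = 0.75 m/s × 5.509e+04 s = 4.132e+04 m = 41.32 km.

41.3 km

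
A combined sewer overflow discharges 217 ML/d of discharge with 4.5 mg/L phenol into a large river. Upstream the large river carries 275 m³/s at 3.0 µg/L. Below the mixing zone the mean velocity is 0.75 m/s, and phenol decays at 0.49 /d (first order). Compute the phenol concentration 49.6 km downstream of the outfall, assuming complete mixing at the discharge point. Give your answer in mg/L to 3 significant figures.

217 ML/d = 2.512 m³/s.
3.0 µg/L = 0.003 mg/L.
After complete mixing, C₀ = (2.512·4.5 + 275·0.003) / 277.5 = 0.0437 mg/L.
Travel time t = 4.96e+04 m / 0.75 m/s = 6.613e+04 s = 0.7654 d.
C = 0.0437·exp(−0.49·0.7654) = 0.0437·0.6872 = 0.03003 mg/L.

0.0300 mg/L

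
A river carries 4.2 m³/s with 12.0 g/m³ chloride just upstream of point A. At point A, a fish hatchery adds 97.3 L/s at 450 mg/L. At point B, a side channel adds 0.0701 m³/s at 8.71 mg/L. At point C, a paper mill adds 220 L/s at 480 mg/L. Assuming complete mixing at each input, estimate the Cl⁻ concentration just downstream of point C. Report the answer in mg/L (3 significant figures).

43.7 mg/L

97.3 L/s = 0.0973 m³/s.
After input A: C = (4.2·12 + 0.0973·450) / 4.297 = 21.92 mg/L.
After input B: C = (4.297·21.92 + 0.0701·8.71) / 4.367 = 21.71 mg/L.
220 L/s = 0.22 m³/s.
After input C: C = (4.367·21.71 + 0.22·480) / 4.587 = 43.68 mg/L.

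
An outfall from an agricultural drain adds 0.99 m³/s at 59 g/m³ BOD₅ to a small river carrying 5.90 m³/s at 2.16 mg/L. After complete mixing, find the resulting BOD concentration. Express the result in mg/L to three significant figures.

By mass balance at complete mixing, C = (0.99·59 + 5.9·2.16) / (0.99 + 5.9) = 71.15/6.89 = 10.33 mg/L.

10.3 mg/L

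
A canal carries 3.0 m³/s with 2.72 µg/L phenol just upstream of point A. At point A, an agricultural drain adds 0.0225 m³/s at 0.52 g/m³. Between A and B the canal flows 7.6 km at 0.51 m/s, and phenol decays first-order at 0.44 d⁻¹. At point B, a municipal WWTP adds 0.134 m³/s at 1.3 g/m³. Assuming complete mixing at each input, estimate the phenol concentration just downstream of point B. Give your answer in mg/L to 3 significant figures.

0.0610 mg/L

2.72 µg/L = 0.00272 mg/L.
After input A: C = (3·0.00272 + 0.0225·0.52) / 3.022 = 0.006571 mg/L.
Over the 7.6 km reach to input B (t = 1.49e+04 s = 0.1725 d), decay gives C = 0.006571·exp(−0.44·0.1725) = 0.006091 mg/L.
After input B: C = (3.022·0.006091 + 0.134·1.3) / 3.156 = 0.06102 mg/L.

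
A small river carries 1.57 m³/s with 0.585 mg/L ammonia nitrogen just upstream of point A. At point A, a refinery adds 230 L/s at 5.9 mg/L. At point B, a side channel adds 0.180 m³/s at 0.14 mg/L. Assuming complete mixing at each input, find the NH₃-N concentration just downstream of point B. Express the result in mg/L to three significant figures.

1.16 mg/L

230 L/s = 0.23 m³/s.
After input A: C = (1.57·0.585 + 0.23·5.9) / 1.8 = 1.264 mg/L.
After input B: C = (1.8·1.264 + 0.18·0.14) / 1.98 = 1.162 mg/L.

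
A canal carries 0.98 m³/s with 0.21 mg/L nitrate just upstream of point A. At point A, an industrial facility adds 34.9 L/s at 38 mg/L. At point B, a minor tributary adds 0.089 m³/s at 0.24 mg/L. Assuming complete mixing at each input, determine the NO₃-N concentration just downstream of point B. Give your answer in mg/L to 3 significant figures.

34.9 L/s = 0.0349 m³/s.
After input A: C = (0.98·0.21 + 0.0349·38) / 1.015 = 1.51 mg/L.
After input B: C = (1.015·1.51 + 0.089·0.24) / 1.104 = 1.407 mg/L.

1.41 mg/L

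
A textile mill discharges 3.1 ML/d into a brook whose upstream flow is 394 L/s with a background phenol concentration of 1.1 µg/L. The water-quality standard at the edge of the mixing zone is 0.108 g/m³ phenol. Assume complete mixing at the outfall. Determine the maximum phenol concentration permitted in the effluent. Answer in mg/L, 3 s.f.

1.28 mg/L

3.1 ML/d = 0.03588 m³/s.
394 L/s = 0.394 m³/s.
1.1 µg/L = 0.0011 mg/L.
Mass balance: 0.108·0.4299 = 0.03588·Cₑ + 0.394·0.0011.
Cₑ = (0.04643 − 0.0004334) / 0.03588 = 1.282 mg/L.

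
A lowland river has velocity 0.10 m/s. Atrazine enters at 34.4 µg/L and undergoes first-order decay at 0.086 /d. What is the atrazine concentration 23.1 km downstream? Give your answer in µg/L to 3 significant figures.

27.3 µg/L

Travel time t = 23.1 km / 0.10 m/s = 2.31e+04/0.10 = 2.31e+05 s = 2.674 d.
First-order decay: C = 34.4·exp(−0.086·2.674) = 34.4·0.7946 = 27.33 µg/L.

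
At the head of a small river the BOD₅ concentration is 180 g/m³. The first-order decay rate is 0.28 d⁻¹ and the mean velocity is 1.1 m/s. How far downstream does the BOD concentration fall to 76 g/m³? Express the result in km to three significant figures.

293 km

From C = C₀·e^(−kt), t = ln(C₀/C)/k = ln(180/76)/0.28 = 0.8622/0.28 = 3.079 d.
Distance = v·t = 1.1 m/s × 2.661e+05 s = 2.927e+05 m = 292.7 km.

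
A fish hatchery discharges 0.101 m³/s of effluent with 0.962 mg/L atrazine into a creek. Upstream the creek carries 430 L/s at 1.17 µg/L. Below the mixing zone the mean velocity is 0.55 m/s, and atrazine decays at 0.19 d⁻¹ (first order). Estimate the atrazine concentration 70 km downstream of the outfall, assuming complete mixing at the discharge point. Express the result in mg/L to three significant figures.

430 L/s = 0.43 m³/s.
1.17 µg/L = 0.00117 mg/L.
After complete mixing, C₀ = (0.101·0.962 + 0.43·0.00117) / 0.531 = 0.1839 mg/L.
Travel time t = 7e+04 m / 0.55 m/s = 1.273e+05 s = 1.473 d.
C = 0.1839·exp(−0.19·1.473) = 0.1839·0.7559 = 0.139 mg/L.

0.139 mg/L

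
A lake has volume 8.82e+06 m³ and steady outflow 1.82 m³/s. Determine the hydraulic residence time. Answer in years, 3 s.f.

0.154 yr

Q = 1.82 m³/s × 3.156e+07 s/yr = 5.743e+07 m³/yr.
Hydraulic residence time τ = V/Q = 8.82e+06/5.743e+07 = 0.1536 yr.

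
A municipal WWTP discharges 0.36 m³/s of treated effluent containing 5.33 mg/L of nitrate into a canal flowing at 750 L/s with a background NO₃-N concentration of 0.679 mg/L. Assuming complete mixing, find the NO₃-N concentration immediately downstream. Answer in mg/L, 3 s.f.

2.19 mg/L

750 L/s = 0.75 m³/s.
By mass balance at complete mixing, C = (0.36·5.33 + 0.75·0.679) / (0.36 + 0.75) = 2.428/1.11 = 2.187 mg/L.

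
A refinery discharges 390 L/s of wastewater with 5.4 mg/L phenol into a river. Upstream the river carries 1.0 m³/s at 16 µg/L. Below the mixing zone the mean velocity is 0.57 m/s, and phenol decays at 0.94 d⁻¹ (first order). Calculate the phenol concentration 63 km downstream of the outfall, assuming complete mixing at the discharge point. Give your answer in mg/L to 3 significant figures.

390 L/s = 0.39 m³/s.
16 µg/L = 0.016 mg/L.
After complete mixing, C₀ = (0.39·5.4 + 1·0.016) / 1.39 = 1.527 mg/L.
Travel time t = 6.3e+04 m / 0.57 m/s = 1.105e+05 s = 1.279 d.
C = 1.527·exp(−0.94·1.279) = 1.527·0.3004 = 0.4587 mg/L.

0.459 mg/L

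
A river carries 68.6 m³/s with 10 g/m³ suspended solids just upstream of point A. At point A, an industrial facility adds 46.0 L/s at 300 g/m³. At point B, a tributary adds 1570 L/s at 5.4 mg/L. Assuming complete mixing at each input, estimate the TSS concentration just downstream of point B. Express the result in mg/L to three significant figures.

10.1 mg/L

46.0 L/s = 0.046 m³/s.
After input A: C = (68.6·10 + 0.046·300) / 68.65 = 10.19 mg/L.
1570 L/s = 1.57 m³/s.
After input B: C = (68.65·10.19 + 1.57·5.4) / 70.22 = 10.09 mg/L.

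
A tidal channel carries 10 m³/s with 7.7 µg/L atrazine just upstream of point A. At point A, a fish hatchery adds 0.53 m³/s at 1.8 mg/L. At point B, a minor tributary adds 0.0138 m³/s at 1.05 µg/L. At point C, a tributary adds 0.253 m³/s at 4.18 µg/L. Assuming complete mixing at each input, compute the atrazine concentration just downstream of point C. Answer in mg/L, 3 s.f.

0.0956 mg/L

7.7 µg/L = 0.0077 mg/L.
After input A: C = (10·0.0077 + 0.53·1.8) / 10.53 = 0.09791 mg/L.
1.05 µg/L = 0.00105 mg/L.
After input B: C = (10.53·0.09791 + 0.0138·0.00105) / 10.54 = 0.09778 mg/L.
4.18 µg/L = 0.00418 mg/L.
After input C: C = (10.54·0.09778 + 0.253·0.00418) / 10.8 = 0.09559 mg/L.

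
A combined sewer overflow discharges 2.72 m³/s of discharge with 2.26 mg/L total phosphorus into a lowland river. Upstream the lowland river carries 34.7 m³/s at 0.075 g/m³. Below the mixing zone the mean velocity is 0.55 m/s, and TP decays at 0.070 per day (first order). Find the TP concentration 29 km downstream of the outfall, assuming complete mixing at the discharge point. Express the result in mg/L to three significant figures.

0.224 mg/L

After complete mixing, C₀ = (2.72·2.26 + 34.7·0.075) / 37.42 = 0.2338 mg/L.
Travel time t = 2.9e+04 m / 0.55 m/s = 5.273e+04 s = 0.6103 d.
C = 0.2338·exp(−0.070·0.6103) = 0.2338·0.9582 = 0.224 mg/L.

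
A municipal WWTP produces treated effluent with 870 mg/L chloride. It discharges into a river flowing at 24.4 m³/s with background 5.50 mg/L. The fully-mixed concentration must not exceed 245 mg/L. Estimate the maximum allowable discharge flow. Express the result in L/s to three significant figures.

9350 L/s

Mass balance at complete mixing: C_std·(Q_w + Q_r) = Q_w·C_e + Q_r·C_b.
Rearranging, Q_w = Q_r·(C_std − C_b)/(C_e − C_std) = 24.4·(245 − 5.5) / (870 − 245) = 9.35 m³/s.
= 9350 L/s.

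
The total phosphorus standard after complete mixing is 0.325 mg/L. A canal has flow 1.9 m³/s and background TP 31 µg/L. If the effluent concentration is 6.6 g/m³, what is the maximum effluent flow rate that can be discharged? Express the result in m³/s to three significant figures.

31 µg/L = 0.031 mg/L.
Mass balance at complete mixing: C_std·(Q_w + Q_r) = Q_w·C_e + Q_r·C_b.
Rearranging, Q_w = Q_r·(C_std − C_b)/(C_e − C_std) = 1.9·(0.325 − 0.031) / (6.6 − 0.325) = 0.08902 m³/s.

0.0890 m³/s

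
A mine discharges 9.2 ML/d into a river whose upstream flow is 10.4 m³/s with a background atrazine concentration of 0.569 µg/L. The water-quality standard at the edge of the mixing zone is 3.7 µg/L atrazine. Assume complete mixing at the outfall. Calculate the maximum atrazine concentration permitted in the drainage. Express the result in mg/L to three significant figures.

0.310 mg/L

9.2 ML/d = 0.1065 m³/s.
0.569 µg/L = 0.000569 mg/L.
3.7 µg/L = 0.0037 mg/L.
Mass balance: 0.0037·10.51 = 0.1065·Cₑ + 10.4·0.000569.
Cₑ = (0.03887 − 0.005918) / 0.1065 = 0.3095 mg/L.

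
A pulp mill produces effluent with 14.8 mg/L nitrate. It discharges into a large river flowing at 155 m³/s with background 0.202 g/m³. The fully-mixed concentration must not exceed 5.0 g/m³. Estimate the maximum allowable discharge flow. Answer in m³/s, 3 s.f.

Mass balance at complete mixing: C_std·(Q_w + Q_r) = Q_w·C_e + Q_r·C_b.
Rearranging, Q_w = Q_r·(C_std − C_b)/(C_e − C_std) = 155·(5 − 0.202) / (14.8 − 5) = 75.89 m³/s.

75.9 m³/s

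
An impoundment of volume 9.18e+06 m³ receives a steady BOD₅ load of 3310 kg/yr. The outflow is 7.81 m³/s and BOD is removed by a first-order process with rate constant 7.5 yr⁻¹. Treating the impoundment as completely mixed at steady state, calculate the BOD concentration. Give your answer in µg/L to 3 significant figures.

Outflow Q = 7.81 m³/s × 3.156e+07 s/yr = 2.465e+08 m³/yr.
Steady-state CSTR mass balance: W = Q·C + k·V·C, so C = W/(Q + kV).
Q + kV = 2.465e+08 + 7.5·9.18e+06 = 3.153e+08 m³/yr.
C = 3310/3.153e+08 = 1.05e-05 kg/m³ = 0.0105 mg/L = 10.5 µg/L.

10.5 µg/L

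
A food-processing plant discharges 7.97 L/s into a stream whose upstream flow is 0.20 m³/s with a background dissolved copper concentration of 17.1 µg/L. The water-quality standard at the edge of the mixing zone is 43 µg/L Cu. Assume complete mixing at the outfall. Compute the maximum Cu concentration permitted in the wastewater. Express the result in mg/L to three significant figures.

7.97 L/s = 0.00797 m³/s.
17.1 µg/L = 0.0171 mg/L.
43 µg/L = 0.043 mg/L.
Mass balance: 0.043·0.208 = 0.00797·Cₑ + 0.2·0.0171.
Cₑ = (0.008943 − 0.00342) / 0.00797 = 0.6929 mg/L.

0.693 mg/L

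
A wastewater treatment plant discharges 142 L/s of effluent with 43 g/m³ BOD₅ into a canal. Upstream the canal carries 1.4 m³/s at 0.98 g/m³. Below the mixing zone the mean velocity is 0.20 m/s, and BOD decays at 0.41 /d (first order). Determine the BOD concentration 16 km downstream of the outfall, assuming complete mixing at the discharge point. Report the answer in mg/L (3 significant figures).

142 L/s = 0.142 m³/s.
After complete mixing, C₀ = (0.142·43 + 1.4·0.98) / 1.542 = 4.85 mg/L.
Travel time t = 1.6e+04 m / 0.20 m/s = 8e+04 s = 0.9259 d.
C = 4.85·exp(−0.41·0.9259) = 4.85·0.6841 = 3.318 mg/L.

3.32 mg/L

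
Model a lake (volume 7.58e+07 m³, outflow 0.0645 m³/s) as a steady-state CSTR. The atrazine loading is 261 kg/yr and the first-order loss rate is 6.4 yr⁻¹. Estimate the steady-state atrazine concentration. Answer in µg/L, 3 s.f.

Outflow Q = 0.0645 m³/s × 3.156e+07 s/yr = 2.035e+06 m³/yr.
Steady-state CSTR mass balance: W = Q·C + k·V·C, so C = W/(Q + kV).
Q + kV = 2.035e+06 + 6.4·7.58e+07 = 4.872e+08 m³/yr.
C = 261/4.872e+08 = 5.358e-07 kg/m³ = 0.0005358 mg/L = 0.5358 µg/L.

0.536 µg/L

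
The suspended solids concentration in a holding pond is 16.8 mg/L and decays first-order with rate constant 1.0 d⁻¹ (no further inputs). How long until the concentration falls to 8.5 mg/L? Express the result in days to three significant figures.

0.681 d

t = ln(C₀/C)/k = ln(16.8/8.5)/1.0 = 0.6813/1.0 = 0.6813 d.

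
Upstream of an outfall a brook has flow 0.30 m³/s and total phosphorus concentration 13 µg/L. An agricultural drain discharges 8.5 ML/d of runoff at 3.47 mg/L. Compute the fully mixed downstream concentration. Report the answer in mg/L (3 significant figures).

0.867 mg/L

8.5 ML/d = 0.09838 m³/s.
13 µg/L = 0.013 mg/L.
Conservation of mass across the mixing zone: C = (0.09838·3.47 + 0.3·0.013) / (0.09838 + 0.3) = 0.3453/0.3984 = 0.8667 mg/L.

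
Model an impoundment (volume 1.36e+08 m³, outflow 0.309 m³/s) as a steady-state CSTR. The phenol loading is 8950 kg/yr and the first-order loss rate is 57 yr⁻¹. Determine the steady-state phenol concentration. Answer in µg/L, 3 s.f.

1.15 µg/L

Outflow Q = 0.309 m³/s × 3.156e+07 s/yr = 9.751e+06 m³/yr.
Steady-state CSTR mass balance: W = Q·C + k·V·C, so C = W/(Q + kV).
Q + kV = 9.751e+06 + 57·1.36e+08 = 7.762e+09 m³/yr.
C = 8950/7.762e+09 = 1.153e-06 kg/m³ = 0.001153 mg/L = 1.153 µg/L.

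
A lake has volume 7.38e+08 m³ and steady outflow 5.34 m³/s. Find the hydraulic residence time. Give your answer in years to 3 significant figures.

Q = 5.34 m³/s × 3.156e+07 s/yr = 1.685e+08 m³/yr.
Hydraulic residence time τ = V/Q = 7.38e+08/1.685e+08 = 4.379 yr.

4.38 yr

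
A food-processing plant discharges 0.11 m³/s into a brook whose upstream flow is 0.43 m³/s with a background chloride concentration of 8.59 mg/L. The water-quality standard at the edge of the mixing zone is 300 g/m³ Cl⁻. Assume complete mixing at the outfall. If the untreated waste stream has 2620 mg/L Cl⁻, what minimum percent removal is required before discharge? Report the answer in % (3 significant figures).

45.1 %

Mass balance: 300·0.54 = 0.11·Cₑ + 0.43·8.59.
Cₑ = (162 − 3.694) / 0.11 = 1439 mg/L.
Required removal = 1 − 1439/2620 = 45.07 %.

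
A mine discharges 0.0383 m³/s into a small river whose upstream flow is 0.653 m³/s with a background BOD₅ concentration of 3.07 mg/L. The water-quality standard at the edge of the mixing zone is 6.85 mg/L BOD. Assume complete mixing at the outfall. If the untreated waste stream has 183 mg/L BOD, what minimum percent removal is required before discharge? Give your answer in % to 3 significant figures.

Mass balance: 6.85·0.6913 = 0.0383·Cₑ + 0.653·3.07.
Cₑ = (4.735 − 2.005) / 0.0383 = 71.3 mg/L.
Required removal = 1 − 71.3/183 = 61.04 %.

61.0 %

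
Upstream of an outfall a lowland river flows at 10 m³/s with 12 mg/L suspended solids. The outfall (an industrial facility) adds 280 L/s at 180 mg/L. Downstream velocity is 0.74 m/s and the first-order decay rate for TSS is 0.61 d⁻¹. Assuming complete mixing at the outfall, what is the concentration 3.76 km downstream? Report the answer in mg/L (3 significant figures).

280 L/s = 0.28 m³/s.
After complete mixing, C₀ = (0.28·180 + 10·12) / 10.28 = 16.58 mg/L.
Travel time t = 3760 m / 0.74 m/s = 5081 s = 0.05881 d.
C = 16.58·exp(−0.61·0.05881) = 16.58·0.9648 = 15.99 mg/L.

16.0 mg/L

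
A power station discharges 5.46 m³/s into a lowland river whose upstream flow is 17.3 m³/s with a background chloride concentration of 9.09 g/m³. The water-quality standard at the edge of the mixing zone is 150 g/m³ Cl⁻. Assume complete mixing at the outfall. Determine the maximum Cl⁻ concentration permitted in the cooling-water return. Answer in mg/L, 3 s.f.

Mass balance: 150·22.76 = 5.46·Cₑ + 17.3·9.09.
Cₑ = (3414 − 157.3) / 5.46 = 596.5 mg/L.

596 mg/L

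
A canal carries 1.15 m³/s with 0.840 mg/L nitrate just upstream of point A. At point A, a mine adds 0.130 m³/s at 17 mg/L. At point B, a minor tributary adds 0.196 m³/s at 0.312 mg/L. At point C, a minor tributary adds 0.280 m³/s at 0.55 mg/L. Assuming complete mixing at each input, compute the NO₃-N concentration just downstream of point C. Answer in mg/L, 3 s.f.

After input A: C = (1.15·0.84 + 0.13·17) / 1.28 = 2.481 mg/L.
After input B: C = (1.28·2.481 + 0.196·0.312) / 1.476 = 2.193 mg/L.
After input C: C = (1.476·2.193 + 0.28·0.55) / 1.756 = 1.931 mg/L.

1.93 mg/L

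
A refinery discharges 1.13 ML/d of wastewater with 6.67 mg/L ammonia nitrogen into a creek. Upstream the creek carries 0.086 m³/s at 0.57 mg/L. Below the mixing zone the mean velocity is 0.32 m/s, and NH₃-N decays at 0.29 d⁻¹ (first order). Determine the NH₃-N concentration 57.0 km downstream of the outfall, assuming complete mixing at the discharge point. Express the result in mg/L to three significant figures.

0.756 mg/L

1.13 ML/d = 0.01308 m³/s.
After complete mixing, C₀ = (0.01308·6.67 + 0.086·0.57) / 0.09908 = 1.375 mg/L.
Travel time t = 5.7e+04 m / 0.32 m/s = 1.781e+05 s = 2.062 d.
C = 1.375·exp(−0.29·2.062) = 1.375·0.55 = 0.7563 mg/L.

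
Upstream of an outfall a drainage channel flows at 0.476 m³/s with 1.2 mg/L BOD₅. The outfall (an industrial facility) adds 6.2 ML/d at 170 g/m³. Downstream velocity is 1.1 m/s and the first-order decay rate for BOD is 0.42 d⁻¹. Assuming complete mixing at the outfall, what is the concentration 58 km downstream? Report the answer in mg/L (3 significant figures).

18.0 mg/L

6.2 ML/d = 0.07176 m³/s.
After complete mixing, C₀ = (0.07176·170 + 0.476·1.2) / 0.5478 = 23.31 mg/L.
Travel time t = 5.8e+04 m / 1.1 m/s = 5.273e+04 s = 0.6103 d.
C = 23.31·exp(−0.42·0.6103) = 23.31·0.7739 = 18.04 mg/L.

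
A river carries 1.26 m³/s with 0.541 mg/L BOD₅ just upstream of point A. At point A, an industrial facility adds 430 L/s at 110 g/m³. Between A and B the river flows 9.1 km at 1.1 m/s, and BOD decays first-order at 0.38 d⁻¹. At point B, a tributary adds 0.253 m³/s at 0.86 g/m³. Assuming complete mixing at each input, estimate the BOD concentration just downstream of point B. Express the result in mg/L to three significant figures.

23.9 mg/L

430 L/s = 0.43 m³/s.
After input A: C = (1.26·0.541 + 0.43·110) / 1.69 = 28.39 mg/L.
Over the 9.1 km reach to input B (t = 8273 s = 0.09575 d), decay gives C = 28.39·exp(−0.38·0.09575) = 27.38 mg/L.
After input B: C = (1.69·27.38 + 0.253·0.86) / 1.943 = 23.92 mg/L.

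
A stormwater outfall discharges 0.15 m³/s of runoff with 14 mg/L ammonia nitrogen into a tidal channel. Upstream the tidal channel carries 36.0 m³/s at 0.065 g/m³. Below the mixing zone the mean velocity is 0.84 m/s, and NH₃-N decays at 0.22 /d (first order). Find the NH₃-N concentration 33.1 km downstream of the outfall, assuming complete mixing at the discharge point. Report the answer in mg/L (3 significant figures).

0.111 mg/L

After complete mixing, C₀ = (0.15·14 + 36·0.065) / 36.15 = 0.1228 mg/L.
Travel time t = 3.31e+04 m / 0.84 m/s = 3.94e+04 s = 0.4561 d.
C = 0.1228·exp(−0.22·0.4561) = 0.1228·0.9045 = 0.1111 mg/L.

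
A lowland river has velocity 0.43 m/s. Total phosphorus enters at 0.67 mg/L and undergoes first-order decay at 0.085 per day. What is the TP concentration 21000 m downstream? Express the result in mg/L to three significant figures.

0.639 mg/L

Travel time t = 21000 m / 0.43 m/s = 2.1e+04/0.43 = 4.884e+04 s = 0.5652 d.
First-order decay: C = 0.67·exp(−0.085·0.5652) = 0.67·0.9531 = 0.6386 mg/L.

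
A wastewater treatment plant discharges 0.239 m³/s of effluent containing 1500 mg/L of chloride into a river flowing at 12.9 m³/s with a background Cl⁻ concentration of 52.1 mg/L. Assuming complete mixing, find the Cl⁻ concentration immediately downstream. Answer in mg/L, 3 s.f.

78.4 mg/L

Conservation of mass across the mixing zone: C = (0.239·1500 + 12.9·52.1) / (0.239 + 12.9) = 1031/13.14 = 78.44 mg/L.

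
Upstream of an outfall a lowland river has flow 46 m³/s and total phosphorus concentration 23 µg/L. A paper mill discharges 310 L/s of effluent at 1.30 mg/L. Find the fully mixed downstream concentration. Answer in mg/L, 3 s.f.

0.0315 mg/L

310 L/s = 0.31 m³/s.
23 µg/L = 0.023 mg/L.
Flow-weighted mixing gives C = (0.31·1.3 + 46·0.023) / (0.31 + 46) = 1.461/46.31 = 0.03155 mg/L.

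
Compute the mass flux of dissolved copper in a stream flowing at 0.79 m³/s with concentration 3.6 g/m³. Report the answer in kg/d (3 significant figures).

Mass flux = Q·C = 0.79 m³/s × 3.6 g/m³ = 2.844 g/s.
= 2.844 g/s × 86.4 = 245.7 kg/d.

246 kg/d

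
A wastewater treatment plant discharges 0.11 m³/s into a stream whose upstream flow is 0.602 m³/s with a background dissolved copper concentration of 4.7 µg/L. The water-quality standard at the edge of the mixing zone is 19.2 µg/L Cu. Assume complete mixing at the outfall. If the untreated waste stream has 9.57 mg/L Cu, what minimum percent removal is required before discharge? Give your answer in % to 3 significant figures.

99.0 %

4.7 µg/L = 0.0047 mg/L.
19.2 µg/L = 0.0192 mg/L.
Mass balance: 0.0192·0.712 = 0.11·Cₑ + 0.602·0.0047.
Cₑ = (0.01367 − 0.002829) / 0.11 = 0.09855 mg/L.
Required removal = 1 − 0.09855/9.57 = 98.97 %.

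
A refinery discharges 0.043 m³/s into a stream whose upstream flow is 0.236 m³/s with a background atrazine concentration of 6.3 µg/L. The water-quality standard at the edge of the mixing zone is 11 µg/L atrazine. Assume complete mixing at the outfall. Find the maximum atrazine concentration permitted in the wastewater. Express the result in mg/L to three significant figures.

6.3 µg/L = 0.0063 mg/L.
11 µg/L = 0.011 mg/L.
Mass balance: 0.011·0.279 = 0.043·Cₑ + 0.236·0.0063.
Cₑ = (0.003069 − 0.001487) / 0.043 = 0.0368 mg/L.

0.0368 mg/L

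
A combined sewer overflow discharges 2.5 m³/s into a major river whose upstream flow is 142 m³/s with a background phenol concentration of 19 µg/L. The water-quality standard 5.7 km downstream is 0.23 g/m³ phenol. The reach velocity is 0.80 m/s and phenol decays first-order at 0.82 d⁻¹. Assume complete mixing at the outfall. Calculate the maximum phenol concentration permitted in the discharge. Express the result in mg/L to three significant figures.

19 µg/L = 0.019 mg/L.
Travel time to the compliance point: t = 5700/0.80 = 7125 s = 0.08247 d; decay factor exp(−0.82·0.08247) = 0.9346.
So the concentration just after mixing may be at most 0.23/0.9346 = 0.2461 mg/L.
Mass balance: 0.2461·144.5 = 2.5·Cₑ + 142·0.019.
Cₑ = (35.56 − 2.698) / 2.5 = 13.14 mg/L.

13.1 mg/L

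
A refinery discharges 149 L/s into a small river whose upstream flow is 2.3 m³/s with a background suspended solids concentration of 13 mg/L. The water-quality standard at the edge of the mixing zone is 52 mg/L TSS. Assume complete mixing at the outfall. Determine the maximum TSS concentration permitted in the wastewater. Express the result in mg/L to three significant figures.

654 mg/L

149 L/s = 0.149 m³/s.
Mass balance: 52·2.449 = 0.149·Cₑ + 2.3·13.
Cₑ = (127.3 − 29.9) / 0.149 = 654 mg/L.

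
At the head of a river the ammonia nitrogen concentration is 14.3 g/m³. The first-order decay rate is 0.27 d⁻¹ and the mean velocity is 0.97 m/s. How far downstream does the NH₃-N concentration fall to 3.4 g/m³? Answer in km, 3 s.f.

From C = C₀·e^(−kt), t = ln(C₀/C)/k = ln(14.3/3.4)/0.27 = 1.436/0.27 = 5.32 d.
Distance = v·t = 0.97 m/s × 4.597e+05 s = 4.459e+05 m = 445.9 km.

446 km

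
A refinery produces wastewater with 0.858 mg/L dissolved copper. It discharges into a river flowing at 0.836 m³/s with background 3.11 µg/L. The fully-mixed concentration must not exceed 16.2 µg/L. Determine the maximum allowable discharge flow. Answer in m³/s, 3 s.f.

3.11 µg/L = 0.00311 mg/L.
16.2 µg/L = 0.0162 mg/L.
Mass balance at complete mixing: C_std·(Q_w + Q_r) = Q_w·C_e + Q_r·C_b.
Rearranging, Q_w = Q_r·(C_std − C_b)/(C_e − C_std) = 0.836·(0.0162 − 0.00311) / (0.858 − 0.0162) = 0.013 m³/s.

0.0130 m³/s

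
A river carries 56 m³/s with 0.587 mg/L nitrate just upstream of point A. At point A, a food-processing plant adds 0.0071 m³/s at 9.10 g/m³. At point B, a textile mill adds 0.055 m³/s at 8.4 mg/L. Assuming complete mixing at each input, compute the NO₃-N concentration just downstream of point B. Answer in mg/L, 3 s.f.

After input A: C = (56·0.587 + 0.0071·9.1) / 56.01 = 0.5881 mg/L.
After input B: C = (56.01·0.5881 + 0.055·8.4) / 56.06 = 0.5957 mg/L.

0.596 mg/L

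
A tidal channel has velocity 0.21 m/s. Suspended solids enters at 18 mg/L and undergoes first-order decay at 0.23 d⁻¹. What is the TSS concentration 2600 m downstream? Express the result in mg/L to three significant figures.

17.4 mg/L

Travel time t = 2600 m / 0.21 m/s = 2600/0.21 = 1.238e+04 s = 0.1433 d.
First-order decay: C = 18·exp(−0.23·0.1433) = 18·0.9676 = 17.42 mg/L.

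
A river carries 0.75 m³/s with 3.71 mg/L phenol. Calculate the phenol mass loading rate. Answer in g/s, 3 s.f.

Mass flux = Q·C = 0.75 m³/s × 3.71 g/m³ = 2.782 g/s.

2.78 g/s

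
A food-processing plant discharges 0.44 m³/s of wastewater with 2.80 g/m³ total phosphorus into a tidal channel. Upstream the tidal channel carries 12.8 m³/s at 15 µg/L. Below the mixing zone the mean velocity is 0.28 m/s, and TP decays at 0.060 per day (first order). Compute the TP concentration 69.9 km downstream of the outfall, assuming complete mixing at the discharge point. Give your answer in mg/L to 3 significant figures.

15 µg/L = 0.015 mg/L.
After complete mixing, C₀ = (0.44·2.8 + 12.8·0.015) / 13.24 = 0.1076 mg/L.
Travel time t = 6.99e+04 m / 0.28 m/s = 2.496e+05 s = 2.889 d.
C = 0.1076·exp(−0.060·2.889) = 0.1076·0.8408 = 0.09043 mg/L.

0.0904 mg/L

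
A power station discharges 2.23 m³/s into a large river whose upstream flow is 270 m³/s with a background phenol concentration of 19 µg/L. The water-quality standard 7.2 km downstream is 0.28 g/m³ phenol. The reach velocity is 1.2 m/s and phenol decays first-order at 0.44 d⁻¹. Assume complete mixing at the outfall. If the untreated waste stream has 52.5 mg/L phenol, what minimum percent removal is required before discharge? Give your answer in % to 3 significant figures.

37.3 %

19 µg/L = 0.019 mg/L.
Travel time to the compliance point: t = 7200/1.2 = 6000 s = 0.06944 d; decay factor exp(−0.44·0.06944) = 0.9699.
So the concentration just after mixing may be at most 0.28/0.9699 = 0.2887 mg/L.
Mass balance: 0.2887·272.2 = 2.23·Cₑ + 270·0.019.
Cₑ = (78.59 − 5.13) / 2.23 = 32.94 mg/L.
Required removal = 1 − 32.94/52.5 = 37.25 %.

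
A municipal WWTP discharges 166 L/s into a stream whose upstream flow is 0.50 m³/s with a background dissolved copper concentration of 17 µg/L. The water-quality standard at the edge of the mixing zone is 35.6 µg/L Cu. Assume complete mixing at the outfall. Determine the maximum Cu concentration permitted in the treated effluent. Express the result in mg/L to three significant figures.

0.0916 mg/L

166 L/s = 0.166 m³/s.
17 µg/L = 0.017 mg/L.
35.6 µg/L = 0.0356 mg/L.
Mass balance: 0.0356·0.666 = 0.166·Cₑ + 0.5·0.017.
Cₑ = (0.02371 − 0.0085) / 0.166 = 0.09162 mg/L.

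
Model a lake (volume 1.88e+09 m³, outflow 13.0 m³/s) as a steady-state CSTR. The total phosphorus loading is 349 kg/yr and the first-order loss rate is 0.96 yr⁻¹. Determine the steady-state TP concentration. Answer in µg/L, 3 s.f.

Outflow Q = 13.0 m³/s × 3.156e+07 s/yr = 4.102e+08 m³/yr.
Steady-state CSTR mass balance: W = Q·C + k·V·C, so C = W/(Q + kV).
Q + kV = 4.102e+08 + 0.96·1.88e+09 = 2.215e+09 m³/yr.
C = 349/2.215e+09 = 1.576e-07 kg/m³ = 0.0001576 mg/L = 0.1576 µg/L.

0.158 µg/L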